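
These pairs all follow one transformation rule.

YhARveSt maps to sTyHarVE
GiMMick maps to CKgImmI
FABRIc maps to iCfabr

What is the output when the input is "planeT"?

EtPLAN

The rule is to flip the case of every letter, then move the last 2 characters to the front (rotate right by 2).
Applying both steps to "planeT": "PLANEt", then "EtPLAN".
(Check on "FABRIc": → "fabriC" → "iCfabr" ✓)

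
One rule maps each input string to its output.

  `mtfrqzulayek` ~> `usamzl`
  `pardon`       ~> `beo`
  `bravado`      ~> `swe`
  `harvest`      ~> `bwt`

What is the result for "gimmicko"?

In each case the input is transformed by: keep every other character starting from the second (positions 2nd, 4th, 6th, ...), then shift every letter 1 place forward in the alphabet (wrapping around).
Applying both steps to "gimmicko": "imco", then "jndp".

jndp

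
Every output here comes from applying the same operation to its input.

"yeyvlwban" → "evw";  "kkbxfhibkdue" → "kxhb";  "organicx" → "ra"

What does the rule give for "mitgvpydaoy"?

Rule — delete the last 3 characters, then keep every other character starting from the second (positions 2nd, 4th, 6th, ...).
Starting from "mitgvpydaoy": after the first operation, "mitgvpyd"; after the second, "igpd".

igpd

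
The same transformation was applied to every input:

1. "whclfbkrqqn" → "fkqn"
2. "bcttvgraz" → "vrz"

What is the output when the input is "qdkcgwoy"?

What's happening: delete the first 3 characters, then keep every other character starting from the second (positions 2nd, 4th, 6th, ...).
So "qdkcgwoy" becomes "go".
(Check on "whclfbkrqqn": → "lfbkrqqn" → "fkqn" ✓)

go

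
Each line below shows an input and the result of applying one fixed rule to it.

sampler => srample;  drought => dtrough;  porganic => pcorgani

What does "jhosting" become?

jghostin

The rule is to swap the first and last characters, then move the last character to the front.
Starting from "jhosting": after the first operation, "ghostinj"; after the second, "jghostin".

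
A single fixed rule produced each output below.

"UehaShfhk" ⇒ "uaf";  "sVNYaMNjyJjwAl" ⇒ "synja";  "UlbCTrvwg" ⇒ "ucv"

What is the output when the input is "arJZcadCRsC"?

azds

In each case the input is transformed by: keep one character in every 3, starting at position 1 (positions 1st, 4th, 7th, ...), then convert every letter to lowercase.
On "arJZcadCRsC": the first step gives "aZds", and the second then gives "azds".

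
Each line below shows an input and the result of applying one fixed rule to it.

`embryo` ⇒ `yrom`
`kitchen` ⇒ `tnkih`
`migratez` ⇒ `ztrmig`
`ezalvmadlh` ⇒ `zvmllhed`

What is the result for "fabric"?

What's happening: sort the characters into reverse alphabetical order, then delete the last 2 characters.
Starting from "fabric": after the first operation, "rifcba"; after the second, "rifc".

rifc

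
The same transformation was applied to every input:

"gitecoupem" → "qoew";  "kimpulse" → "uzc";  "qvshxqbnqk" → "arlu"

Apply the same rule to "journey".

In each case the input is transformed by: keep one character in every 3, starting at position 1 (positions 1st, 4th, 7th, ...), then shift every letter 10 places forward in the alphabet (wrapping around).
Working it through for "journey": intermediate "jry", final "tbi".

tbi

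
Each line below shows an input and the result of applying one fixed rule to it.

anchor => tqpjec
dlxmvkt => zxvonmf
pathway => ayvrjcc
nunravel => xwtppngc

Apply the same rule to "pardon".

The rule is to sort the characters into reverse alphabetical order, then shift every letter 2 places forward in the alphabet (wrapping around).
Applying both steps to "pardon": "rponda", then "trqpfc".

trqpfc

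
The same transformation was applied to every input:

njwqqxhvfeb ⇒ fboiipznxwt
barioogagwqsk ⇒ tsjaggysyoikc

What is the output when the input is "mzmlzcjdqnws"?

The pattern: shift every letter 8 places backward in the alphabet (wrapping around).
"mzmlzcjdqnws" → "eredrubvifok".

eredrubvifok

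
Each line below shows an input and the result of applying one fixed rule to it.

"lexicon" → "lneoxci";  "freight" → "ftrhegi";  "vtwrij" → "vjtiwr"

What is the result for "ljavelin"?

lnjialve

Rule — take characters alternately from the front and the back (1st, last, 2nd, 2nd-last, ...).
So "ljavelin" becomes "lnjialve".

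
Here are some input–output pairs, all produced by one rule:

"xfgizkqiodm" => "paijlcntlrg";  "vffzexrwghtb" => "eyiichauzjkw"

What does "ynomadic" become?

fbqrpdgl

What's happening: move the last character to the front, then shift every letter 3 places forward in the alphabet (wrapping around).
"ynomadic" → "fbqrpdgl".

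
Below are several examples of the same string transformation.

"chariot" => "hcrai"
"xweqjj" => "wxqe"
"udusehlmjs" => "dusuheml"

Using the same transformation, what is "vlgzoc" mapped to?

lvzg

Looking at the pairs, the operation is to delete the last 2 characters, then swap each adjacent pair of characters (1↔2, 3↔4, ...).
Working it through for "vlgzoc": intermediate "vlgz", final "lvzg".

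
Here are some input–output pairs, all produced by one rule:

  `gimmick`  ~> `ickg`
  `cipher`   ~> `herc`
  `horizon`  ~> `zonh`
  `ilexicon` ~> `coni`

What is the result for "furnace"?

In each case the input is transformed by: move the last 3 characters to the front (rotate right by 3), then keep only the first 4 characters.
Working it through for "furnace": intermediate "acefurn", final "acef".

acef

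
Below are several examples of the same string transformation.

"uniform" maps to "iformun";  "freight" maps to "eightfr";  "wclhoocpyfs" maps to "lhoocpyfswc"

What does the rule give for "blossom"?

The transformation: move the first 2 characters to the end (rotate left by 2).
"blossom" → "ossombl".

ossombl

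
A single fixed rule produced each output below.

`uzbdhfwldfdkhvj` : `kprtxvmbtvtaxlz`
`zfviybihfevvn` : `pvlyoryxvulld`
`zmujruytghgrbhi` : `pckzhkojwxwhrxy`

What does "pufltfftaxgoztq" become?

The rule is to shift every letter 10 places backward in the alphabet (wrapping around).
"pufltfftaxgoztq" → "fkvbjvvjqnwepjg".

fkvbjvvjqnwepjg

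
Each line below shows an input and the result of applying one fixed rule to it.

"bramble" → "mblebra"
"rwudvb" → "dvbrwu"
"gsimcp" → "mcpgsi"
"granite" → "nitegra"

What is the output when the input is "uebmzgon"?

Looking at the pairs, the operation is to move the first 3 characters to the end (rotate left by 3).
So "uebmzgon" becomes "mzgonueb".

mzgonueb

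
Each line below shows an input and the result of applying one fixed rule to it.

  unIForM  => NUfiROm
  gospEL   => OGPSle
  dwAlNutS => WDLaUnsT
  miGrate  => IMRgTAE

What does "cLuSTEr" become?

The rule is to flip the case of every letter, then swap each adjacent pair of characters (1↔2, 3↔4, ...).
Working it through for "cLuSTEr": intermediate "ClUsteR", final "lCsUetR".

lCsUetR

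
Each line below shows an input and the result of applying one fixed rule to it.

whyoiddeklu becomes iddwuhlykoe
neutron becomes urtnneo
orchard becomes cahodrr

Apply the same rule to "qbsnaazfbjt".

azaqtbjsbnf

The pattern: take characters alternately from the front and the back (1st, last, 2nd, 2nd-last, ...), then move the last 3 characters to the front (rotate right by 3).
On "qbsnaazfbjt": the first step gives "qtbjsbnfaza", and the second then gives "azaqtbjsbnf".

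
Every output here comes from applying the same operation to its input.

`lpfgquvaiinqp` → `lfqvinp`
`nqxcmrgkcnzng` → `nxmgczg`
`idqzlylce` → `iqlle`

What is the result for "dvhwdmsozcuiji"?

The transformation: keep every other character starting from the first (positions 1st, 3rd, 5th, ...).
Applying that to "dvhwdmsozcuiji" gives "dhdszuj".

dhdszuj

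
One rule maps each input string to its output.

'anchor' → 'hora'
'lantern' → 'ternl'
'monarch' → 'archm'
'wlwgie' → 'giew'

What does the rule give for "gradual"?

dualg

Each output is the input with this applied: move the first character to the end, then delete the first 2 characters.
Starting from "gradual": after the first operation, "radualg"; after the second, "dualg".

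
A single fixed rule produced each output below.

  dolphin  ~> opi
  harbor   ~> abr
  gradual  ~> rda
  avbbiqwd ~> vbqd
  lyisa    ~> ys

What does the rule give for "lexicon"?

eio

The transformation: keep every other character starting from the second (positions 2nd, 4th, 6th, ...).
Doing the same to "lexicon": "eio".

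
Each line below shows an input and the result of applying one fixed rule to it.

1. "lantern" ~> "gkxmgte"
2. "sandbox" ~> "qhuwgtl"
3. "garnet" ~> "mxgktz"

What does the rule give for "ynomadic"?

The rule is to shift every letter 7 places backward in the alphabet (wrapping around), then reverse the string.
Starting from "ynomadic": after the first operation, "rghftwbv"; after the second, "vbwtfhgr".

vbwtfhgr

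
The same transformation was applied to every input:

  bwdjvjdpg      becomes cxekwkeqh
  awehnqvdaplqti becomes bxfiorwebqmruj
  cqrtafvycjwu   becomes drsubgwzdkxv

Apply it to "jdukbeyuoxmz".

kevlcfzvpyna

The rule is to shift every letter 1 place forward in the alphabet (wrapping around).
Doing the same to "jdukbeyuoxmz": "kevlcfzvpyna".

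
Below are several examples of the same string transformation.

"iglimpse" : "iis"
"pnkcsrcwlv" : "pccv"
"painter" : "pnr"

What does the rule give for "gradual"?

gdl

What's happening: keep one character in every 3, starting at position 1 (positions 1st, 4th, 7th, ...).
Applying that to "gradual" gives "gdl".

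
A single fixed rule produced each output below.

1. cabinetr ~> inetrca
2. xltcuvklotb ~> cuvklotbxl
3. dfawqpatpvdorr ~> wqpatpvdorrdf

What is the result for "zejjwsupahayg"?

jwsupahaygze

In each case the input is transformed by: move the first 3 characters to the end (rotate left by 3), then delete the last character.
"zejjwsupahayg" → "jwsupahaygzej" → "jwsupahaygze".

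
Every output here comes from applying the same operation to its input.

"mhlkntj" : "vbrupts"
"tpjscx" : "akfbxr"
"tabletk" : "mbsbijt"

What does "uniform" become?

The rule is to move the last 3 characters to the front (rotate right by 3), then shift every letter 8 places forward in the alphabet (wrapping around).
Starting from "uniform": after the first operation, "ormunif"; after the second, "wzucvqn".

wzucvqn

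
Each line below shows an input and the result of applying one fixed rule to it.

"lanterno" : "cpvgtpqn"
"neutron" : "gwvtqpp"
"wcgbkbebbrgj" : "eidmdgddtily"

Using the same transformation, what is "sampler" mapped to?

The transformation: shift every letter 2 places forward in the alphabet (wrapping around), then move the first character to the end.
On "sampler": the first step gives "ucorngt", and the second then gives "corngtu".

corngtu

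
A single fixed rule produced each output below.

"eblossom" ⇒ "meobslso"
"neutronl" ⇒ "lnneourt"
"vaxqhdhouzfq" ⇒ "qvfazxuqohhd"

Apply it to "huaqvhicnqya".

ahyuqanqcvih

The rule is to reverse the string, then take characters alternately from the front and the back (1st, last, 2nd, 2nd-last, ...).
Working it through for "huaqvhicnqya": intermediate "ayqncihvqauh", final "ahyuqanqcvih".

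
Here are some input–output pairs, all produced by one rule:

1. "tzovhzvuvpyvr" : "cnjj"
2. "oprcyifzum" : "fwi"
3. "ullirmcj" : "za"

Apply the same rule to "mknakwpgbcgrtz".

bkpf

Rule — shift every letter 12 places backward in the alphabet (wrapping around), then keep one character in every 3, starting at position 3 (positions 3rd, 6th, 9th, ...).
Working it through for "mknakwpgbcgrtz": intermediate "ayboykdupqufhn", final "bkpf".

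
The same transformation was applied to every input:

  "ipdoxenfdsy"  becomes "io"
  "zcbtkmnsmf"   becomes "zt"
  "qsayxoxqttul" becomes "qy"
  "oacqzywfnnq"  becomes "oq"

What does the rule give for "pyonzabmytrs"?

The pattern: keep one character in every 3, starting at position 1 (positions 1st, 4th, 7th, ...), then delete the last 2 characters.
Working it through for "pyonzabmytrs": intermediate "pnbt", final "pn".

pn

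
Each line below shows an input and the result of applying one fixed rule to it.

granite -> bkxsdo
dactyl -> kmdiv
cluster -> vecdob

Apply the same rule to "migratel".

sqbkdov

What's happening: shift every letter 10 places forward in the alphabet (wrapping around), then delete the first character.
"migratel" → "wsqbkdov" → "sqbkdov".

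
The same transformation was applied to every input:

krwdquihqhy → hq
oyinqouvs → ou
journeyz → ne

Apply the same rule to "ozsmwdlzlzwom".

In each case the input is transformed by: move the last 2 characters to the front (rotate right by 2), then keep only the last 2 characters.
On "ozsmwdlzlzwom": the first step gives "omozsmwdlzlzw", and the second then gives "zw".

zw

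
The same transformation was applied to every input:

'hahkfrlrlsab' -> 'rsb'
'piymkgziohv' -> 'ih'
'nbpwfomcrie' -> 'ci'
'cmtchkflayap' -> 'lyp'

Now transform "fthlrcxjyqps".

The pattern: keep every other character starting from the second (positions 2nd, 4th, 6th, ...), then delete the first 3 characters.
Starting from "fthlrcxjyqps": after the first operation, "tlcjqs"; after the second, "jqs".

jqs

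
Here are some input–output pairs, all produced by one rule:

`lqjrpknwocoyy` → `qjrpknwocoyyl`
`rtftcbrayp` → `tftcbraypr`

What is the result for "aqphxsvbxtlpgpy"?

What's happening: move the first character to the end.
Applying that to "aqphxsvbxtlpgpy" gives "qphxsvbxtlpgpya".

qphxsvbxtlpgpya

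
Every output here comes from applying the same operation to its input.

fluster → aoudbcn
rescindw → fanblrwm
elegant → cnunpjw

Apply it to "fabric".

lojkar

The rule is to shift every letter 9 places forward in the alphabet (wrapping around), then move the last character to the front.
For "fabric", step one produces "ojkarl"; step two turns that into "lojkar".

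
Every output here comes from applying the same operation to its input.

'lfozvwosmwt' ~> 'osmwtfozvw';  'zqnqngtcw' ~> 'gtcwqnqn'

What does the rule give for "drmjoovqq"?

The pattern: delete the first character, then swap the front and back halves of the string.
On "drmjoovqq": the first step gives "rmjoovqq", and the second then gives "ovqqrmjo".

ovqqrmjo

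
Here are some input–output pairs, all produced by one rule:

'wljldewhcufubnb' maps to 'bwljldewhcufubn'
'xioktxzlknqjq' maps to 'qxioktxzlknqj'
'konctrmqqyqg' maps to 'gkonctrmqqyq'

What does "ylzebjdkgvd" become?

In each case the input is transformed by: move the last character to the front.
On "ylzebjdkgvd" that produces "dylzebjdkgv".

dylzebjdkgv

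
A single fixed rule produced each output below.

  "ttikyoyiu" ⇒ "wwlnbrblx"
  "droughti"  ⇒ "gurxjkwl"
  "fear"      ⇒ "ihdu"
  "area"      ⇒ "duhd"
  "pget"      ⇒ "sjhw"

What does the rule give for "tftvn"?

The rule is to shift every letter 3 places forward in the alphabet (wrapping around).
On "tftvn" that produces "wiwyq".

wiwyq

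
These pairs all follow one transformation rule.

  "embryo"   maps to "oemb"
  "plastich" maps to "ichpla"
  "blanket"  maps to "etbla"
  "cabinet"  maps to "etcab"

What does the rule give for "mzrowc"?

cmzr

Each output is the input with this applied: move the first 3 characters to the end (rotate left by 3), then delete the first 2 characters.
Working it through for "mzrowc": intermediate "owcmzr", final "cmzr".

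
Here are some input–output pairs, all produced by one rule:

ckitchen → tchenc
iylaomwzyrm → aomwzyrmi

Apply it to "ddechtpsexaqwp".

chtpsexaqwpd

The rule is to move the first 3 characters to the end (rotate left by 3), then delete the last 2 characters.
Applying both steps to "ddechtpsexaqwp": "chtpsexaqwpdde", then "chtpsexaqwpd".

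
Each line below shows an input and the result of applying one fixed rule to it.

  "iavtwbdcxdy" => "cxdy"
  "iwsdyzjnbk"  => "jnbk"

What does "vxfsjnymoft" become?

The transformation: keep only the last 4 characters.
For "vxfsjnymoft" the result is "moft".

moft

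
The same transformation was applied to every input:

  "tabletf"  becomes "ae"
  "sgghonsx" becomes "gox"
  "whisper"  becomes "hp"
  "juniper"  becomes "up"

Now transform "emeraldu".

mau

Each output is the input with this applied: keep one character in every 3, starting at position 2 (positions 2nd, 5th, 8th, ...).
Doing the same to "emeraldu": "mau".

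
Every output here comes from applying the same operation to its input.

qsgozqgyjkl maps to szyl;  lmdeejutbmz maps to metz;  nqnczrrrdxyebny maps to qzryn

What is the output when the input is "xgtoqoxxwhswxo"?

gqxso

The pattern: keep one character in every 3, starting at position 2 (positions 2nd, 5th, 8th, ...).
"xgtoqoxxwhswxo" → "gqxso".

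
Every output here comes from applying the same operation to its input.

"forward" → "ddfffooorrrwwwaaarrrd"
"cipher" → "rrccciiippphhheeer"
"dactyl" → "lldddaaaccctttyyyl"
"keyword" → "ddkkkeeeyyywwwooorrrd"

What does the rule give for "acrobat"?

ttaaacccrrrooobbbaaat

The pattern: repeat every character 3 times, then move the last 2 characters to the front (rotate right by 2).
Working it through for "acrobat": intermediate "aaacccrrrooobbbaaattt", final "ttaaacccrrrooobbbaaat".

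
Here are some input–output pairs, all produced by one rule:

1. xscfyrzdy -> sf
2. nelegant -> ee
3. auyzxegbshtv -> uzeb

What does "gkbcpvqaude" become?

Looking at the pairs, the operation is to keep every other character starting from the second (positions 2nd, 4th, 6th, ...), then delete the last 2 characters.
Starting from "gkbcpvqaude": after the first operation, "kcvad"; after the second, "kcv".
(Check on "auyzxegbshtv": → "uzebhv" → "uzeb" ✓)

kcv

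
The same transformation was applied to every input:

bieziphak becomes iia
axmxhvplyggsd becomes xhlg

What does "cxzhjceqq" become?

Looking at the pairs, the operation is to keep one character in every 3, starting at position 2 (positions 2nd, 5th, 8th, ...).
On "cxzhjceqq" that produces "xjq".

xjq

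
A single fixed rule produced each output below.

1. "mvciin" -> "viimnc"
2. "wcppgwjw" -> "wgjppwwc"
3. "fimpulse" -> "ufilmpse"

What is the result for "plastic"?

The transformation: sort the characters into alphabetical order, then swap the first and last characters.
Starting from "plastic": after the first operation, "acilpst"; after the second, "tcilpsa".

tcilpsa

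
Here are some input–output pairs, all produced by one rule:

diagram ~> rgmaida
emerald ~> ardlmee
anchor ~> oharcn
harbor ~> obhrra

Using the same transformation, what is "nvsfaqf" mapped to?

affqvns

In each case the input is transformed by: move the first 3 characters to the end (rotate left by 3), then swap each adjacent pair of characters (1↔2, 3↔4, ...).
On "nvsfaqf" that produces "affqvns".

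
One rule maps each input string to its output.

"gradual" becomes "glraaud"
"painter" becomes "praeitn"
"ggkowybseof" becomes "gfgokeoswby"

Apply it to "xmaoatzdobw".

xwmbaoodazt

Each output is the input with this applied: take characters alternately from the front and the back (1st, last, 2nd, 2nd-last, ...).
For "xmaoatzdobw" the result is "xwmbaoodazt".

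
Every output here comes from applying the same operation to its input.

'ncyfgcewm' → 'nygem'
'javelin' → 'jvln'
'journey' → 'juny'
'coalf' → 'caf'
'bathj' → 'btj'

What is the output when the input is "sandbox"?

Rule — keep every other character starting from the first (positions 1st, 3rd, 5th, ...).
Doing the same to "sandbox": "snbx".

snbx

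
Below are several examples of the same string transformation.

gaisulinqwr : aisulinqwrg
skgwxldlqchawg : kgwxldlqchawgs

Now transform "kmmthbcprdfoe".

mmthbcprdfoek

The rule is to move the first character to the end.
Doing the same to "kmmthbcprdfoe": "mmthbcprdfoek".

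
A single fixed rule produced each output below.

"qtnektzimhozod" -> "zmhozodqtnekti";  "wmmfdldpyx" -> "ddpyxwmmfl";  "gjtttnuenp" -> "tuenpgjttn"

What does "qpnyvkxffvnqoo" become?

xfvnqooqpnyvkf

The rule is to swap the front and back halves of the string, then swap the first and last characters.
For "qpnyvkxffvnqoo", step one produces "ffvnqooqpnyvkx"; step two turns that into "xfvnqooqpnyvkf".
(Check on "qtnektzimhozod": → "imhozodqtnektz" → "zmhozodqtnekti" ✓)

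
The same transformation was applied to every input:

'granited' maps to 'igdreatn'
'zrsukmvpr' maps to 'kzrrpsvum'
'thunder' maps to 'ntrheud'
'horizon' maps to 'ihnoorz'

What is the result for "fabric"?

The pattern: take characters alternately from the front and the back (1st, last, 2nd, 2nd-last, ...), then move the last character to the front.
On "fabric": the first step gives "fcaibr", and the second then gives "rfcaib".

rfcaib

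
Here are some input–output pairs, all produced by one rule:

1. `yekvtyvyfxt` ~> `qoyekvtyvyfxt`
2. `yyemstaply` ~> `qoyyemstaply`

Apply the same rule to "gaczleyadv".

qogaczleyadv

In each case the input is transformed by: prepend "qo".
On "gaczleyadv" that produces "qogaczleyadv".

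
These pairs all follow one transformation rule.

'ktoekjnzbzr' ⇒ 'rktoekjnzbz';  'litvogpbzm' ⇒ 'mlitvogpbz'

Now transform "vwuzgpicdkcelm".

What's happening: move the last character to the front.
So "vwuzgpicdkcelm" becomes "mvwuzgpicdkcel".

mvwuzgpicdkcel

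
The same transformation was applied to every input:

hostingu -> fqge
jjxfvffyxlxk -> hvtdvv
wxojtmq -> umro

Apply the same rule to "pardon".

npm

The pattern: shift every letter 2 places backward in the alphabet (wrapping around), then keep every other character starting from the first (positions 1st, 3rd, 5th, ...).
For "pardon", step one produces "nypbml"; step two turns that into "npm".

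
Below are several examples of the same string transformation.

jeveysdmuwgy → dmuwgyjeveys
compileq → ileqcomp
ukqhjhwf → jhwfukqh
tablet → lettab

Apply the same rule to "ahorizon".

izonahor

The transformation: swap the front and back halves of the string.
Doing the same to "ahorizon": "izonahor".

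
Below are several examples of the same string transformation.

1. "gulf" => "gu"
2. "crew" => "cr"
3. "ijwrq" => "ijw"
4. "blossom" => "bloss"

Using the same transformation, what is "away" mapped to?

aw

The rule is to delete the last 2 characters.
Applying that to "away" gives "aw".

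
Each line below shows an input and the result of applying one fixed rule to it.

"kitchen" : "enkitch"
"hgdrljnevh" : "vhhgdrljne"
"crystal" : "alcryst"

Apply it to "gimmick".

In each case the input is transformed by: move the last 2 characters to the front (rotate right by 2).
On "gimmick" that produces "ckgimmi".

ckgimmi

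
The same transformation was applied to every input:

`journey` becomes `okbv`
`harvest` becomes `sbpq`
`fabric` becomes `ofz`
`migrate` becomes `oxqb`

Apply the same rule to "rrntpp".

qmm

The transformation: shift every letter 3 places backward in the alphabet (wrapping around), then delete the first 3 characters.
For "rrntpp", step one produces "ookqmm"; step two turns that into "qmm".
(Check on "journey": → "glrokbv" → "okbv" ✓)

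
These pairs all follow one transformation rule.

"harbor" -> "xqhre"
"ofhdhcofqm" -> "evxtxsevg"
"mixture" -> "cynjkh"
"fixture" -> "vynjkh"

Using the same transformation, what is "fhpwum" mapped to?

Rule — delete the last character, then shift every letter 10 places backward in the alphabet (wrapping around).
On "fhpwum": the first step gives "fhpwu", and the second then gives "vxfmk".

vxfmk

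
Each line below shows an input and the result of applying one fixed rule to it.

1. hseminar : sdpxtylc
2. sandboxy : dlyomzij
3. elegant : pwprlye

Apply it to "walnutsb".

hlwyfedm

Each output is the input with this applied: shift every letter 11 places forward in the alphabet (wrapping around).
So "walnutsb" becomes "hlwyfedm".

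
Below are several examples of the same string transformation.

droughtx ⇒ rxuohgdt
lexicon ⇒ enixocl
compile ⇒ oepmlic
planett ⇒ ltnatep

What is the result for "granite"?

renatig

Each output is the input with this applied: swap the first and last characters, then swap each adjacent pair of characters (1↔2, 3↔4, ...).
For "granite", step one produces "eranitg"; step two turns that into "renatig".
(Check on "droughtx": → "xroughtd" → "rxuohgdt" ✓)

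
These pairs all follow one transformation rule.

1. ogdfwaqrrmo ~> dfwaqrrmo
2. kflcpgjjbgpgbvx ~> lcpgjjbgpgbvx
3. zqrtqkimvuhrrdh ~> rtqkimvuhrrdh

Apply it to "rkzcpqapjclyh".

zcpqapjclyh

Looking at the pairs, the operation is to delete the first 2 characters.
"rkzcpqapjclyh" → "zcpqapjclyh".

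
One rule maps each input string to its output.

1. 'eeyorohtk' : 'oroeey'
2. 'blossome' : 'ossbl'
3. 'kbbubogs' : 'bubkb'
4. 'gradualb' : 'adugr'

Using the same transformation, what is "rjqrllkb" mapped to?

qrlrj

The transformation: delete the last 3 characters, then move the last 3 characters to the front (rotate right by 3).
Applying both steps to "rjqrllkb": "rjqrl", then "qrlrj".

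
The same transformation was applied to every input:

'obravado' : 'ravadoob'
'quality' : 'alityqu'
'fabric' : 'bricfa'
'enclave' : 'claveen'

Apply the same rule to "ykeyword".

What's happening: move the first 2 characters to the end (rotate left by 2).
So "ykeyword" becomes "eywordyk".

eywordyk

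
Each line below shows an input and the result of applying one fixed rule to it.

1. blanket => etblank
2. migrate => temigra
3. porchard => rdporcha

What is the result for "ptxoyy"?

What's happening: move the last 2 characters to the front (rotate right by 2).
So "ptxoyy" becomes "yyptxo".

yyptxo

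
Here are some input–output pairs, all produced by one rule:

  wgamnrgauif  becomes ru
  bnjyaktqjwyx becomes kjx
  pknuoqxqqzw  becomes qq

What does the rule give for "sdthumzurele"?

mre

In each case the input is transformed by: delete the first 3 characters, then keep one character in every 3, starting at position 3 (positions 3rd, 6th, 9th, ...).
Working it through for "sdthumzurele": intermediate "humzurele", final "mre".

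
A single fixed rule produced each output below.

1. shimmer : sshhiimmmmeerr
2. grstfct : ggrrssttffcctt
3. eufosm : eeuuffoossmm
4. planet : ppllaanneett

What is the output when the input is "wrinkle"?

The pattern: double every character.
So "wrinkle" becomes "wwrriinnkkllee".

wwrriinnkkllee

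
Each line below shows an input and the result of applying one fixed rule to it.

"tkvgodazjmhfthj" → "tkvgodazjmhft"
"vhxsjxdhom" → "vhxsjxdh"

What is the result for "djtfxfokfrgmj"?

djtfxfokfrg

Each output is the input with this applied: delete the last 2 characters.
Doing the same to "djtfxfokfrgmj": "djtfxfokfrg".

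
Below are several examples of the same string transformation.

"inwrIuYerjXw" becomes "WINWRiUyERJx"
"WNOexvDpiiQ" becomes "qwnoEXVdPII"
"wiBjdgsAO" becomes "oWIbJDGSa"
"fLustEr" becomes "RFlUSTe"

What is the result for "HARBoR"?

rharbO

The transformation: move the last character to the front, then flip the case of every letter.
On "HARBoR": the first step gives "RHARBo", and the second then gives "rharbO".
(Check on "wiBjdgsAO": → "OwiBjdgsA" → "oWIbJDGSa" ✓)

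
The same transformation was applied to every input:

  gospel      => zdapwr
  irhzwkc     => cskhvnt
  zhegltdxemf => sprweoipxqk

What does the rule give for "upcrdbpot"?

The pattern: shift every letter 11 places forward in the alphabet (wrapping around), then move the first character to the end.
"upcrdbpot" → "fancomaze" → "ancomazef".

ancomazef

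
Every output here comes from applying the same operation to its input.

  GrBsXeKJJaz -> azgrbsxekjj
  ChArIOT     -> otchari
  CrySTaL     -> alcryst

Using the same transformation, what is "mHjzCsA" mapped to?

samhjzc

The rule is to move the last 2 characters to the front (rotate right by 2), then convert every letter to lowercase.
Working it through for "mHjzCsA": intermediate "sAmHjzC", final "samhjzc".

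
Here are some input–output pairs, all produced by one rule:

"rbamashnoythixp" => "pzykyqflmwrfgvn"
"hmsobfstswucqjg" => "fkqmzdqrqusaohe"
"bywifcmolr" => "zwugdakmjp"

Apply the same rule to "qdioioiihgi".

Looking at the pairs, the operation is to shift every letter 2 places backward in the alphabet (wrapping around).
"qdioioiihgi" → "obgmgmggfeg".

obgmgmggfeg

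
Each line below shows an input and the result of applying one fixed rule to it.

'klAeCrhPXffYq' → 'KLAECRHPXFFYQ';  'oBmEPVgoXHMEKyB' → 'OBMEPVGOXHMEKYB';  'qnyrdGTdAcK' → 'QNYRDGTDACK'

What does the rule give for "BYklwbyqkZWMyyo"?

BYKLWBYQKZWMYYO

The rule is to convert every letter to uppercase.
On "BYklwbyqkZWMyyo" that produces "BYKLWBYQKZWMYYO".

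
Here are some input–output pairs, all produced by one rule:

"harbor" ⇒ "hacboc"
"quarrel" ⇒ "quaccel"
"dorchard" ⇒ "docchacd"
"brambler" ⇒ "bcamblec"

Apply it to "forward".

The rule is to replace every "r" with "c".
For "forward" the result is "focwacd".

focwacd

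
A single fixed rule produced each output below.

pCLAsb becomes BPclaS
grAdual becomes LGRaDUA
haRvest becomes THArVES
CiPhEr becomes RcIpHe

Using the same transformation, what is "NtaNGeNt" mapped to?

Rule — flip the case of every letter, then move the last character to the front.
So "NtaNGeNt" becomes "TnTAngEn".

TnTAngEn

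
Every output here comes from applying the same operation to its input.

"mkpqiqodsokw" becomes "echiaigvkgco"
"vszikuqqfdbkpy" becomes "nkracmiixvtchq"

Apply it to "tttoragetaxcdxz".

The pattern: shift every letter 8 places backward in the alphabet (wrapping around).
On "tttoragetaxcdxz" that produces "lllgjsywlspuvpr".

lllgjsywlspuvpr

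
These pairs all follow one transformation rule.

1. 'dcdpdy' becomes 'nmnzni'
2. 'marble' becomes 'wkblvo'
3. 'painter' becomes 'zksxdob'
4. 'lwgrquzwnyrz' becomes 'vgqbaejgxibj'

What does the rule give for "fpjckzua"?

pztmujek

What's happening: shift every letter 10 places forward in the alphabet (wrapping around).
For "fpjckzua" the result is "pztmujek".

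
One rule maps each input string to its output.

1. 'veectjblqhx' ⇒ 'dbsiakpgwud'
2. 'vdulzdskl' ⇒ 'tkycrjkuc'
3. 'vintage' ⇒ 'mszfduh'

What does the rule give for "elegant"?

In each case the input is transformed by: shift every letter 1 place backward in the alphabet (wrapping around), then move the first 2 characters to the end (rotate left by 2).
"elegant" → "dkdfzms" → "dfzmsdk".

dfzmsdk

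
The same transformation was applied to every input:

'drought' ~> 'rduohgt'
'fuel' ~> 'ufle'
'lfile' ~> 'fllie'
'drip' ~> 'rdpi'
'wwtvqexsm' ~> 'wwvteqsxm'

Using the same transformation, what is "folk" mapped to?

ofkl

The transformation: swap each adjacent pair of characters (1↔2, 3↔4, ...).
Doing the same to "folk": "ofkl".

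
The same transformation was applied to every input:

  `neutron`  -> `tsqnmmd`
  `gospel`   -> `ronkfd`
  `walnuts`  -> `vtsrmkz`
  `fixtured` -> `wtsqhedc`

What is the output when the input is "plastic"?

srokhbz

Each output is the input with this applied: sort the characters into reverse alphabetical order, then shift every letter 1 place backward in the alphabet (wrapping around).
For "plastic", step one produces "tsplica"; step two turns that into "srokhbz".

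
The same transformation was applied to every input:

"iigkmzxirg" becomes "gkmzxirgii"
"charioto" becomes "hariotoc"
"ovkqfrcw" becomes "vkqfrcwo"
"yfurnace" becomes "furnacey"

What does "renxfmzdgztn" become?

xfmzdgztnren

Looking at the pairs, the operation is to swap the front and back halves of the string, then move the last 3 characters to the front (rotate right by 3).
Working it through for "renxfmzdgztn": intermediate "zdgztnrenxfm", final "xfmzdgztnren".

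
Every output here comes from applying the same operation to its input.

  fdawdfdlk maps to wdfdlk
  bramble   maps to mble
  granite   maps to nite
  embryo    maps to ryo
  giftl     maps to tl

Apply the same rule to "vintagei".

In each case the input is transformed by: delete the first 3 characters.
"vintagei" → "tagei".

tagei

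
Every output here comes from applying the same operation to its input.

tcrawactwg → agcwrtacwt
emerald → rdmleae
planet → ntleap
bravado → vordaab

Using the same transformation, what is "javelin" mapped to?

Each output is the input with this applied: take characters alternately from the front and the back (1st, last, 2nd, 2nd-last, ...), then swap the first and last characters.
For "javelin" the result is "enaivlj".
(Check on "bravado": → "bordaav" → "vordaab" ✓)

enaivlj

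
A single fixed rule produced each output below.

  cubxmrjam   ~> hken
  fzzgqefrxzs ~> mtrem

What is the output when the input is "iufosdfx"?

Rule — shift every letter 13 places forward in the alphabet (wrapping around) — i.e. ROT13, then keep every other character starting from the second (positions 2nd, 4th, 6th, ...).
For "iufosdfx" the result is "hbqk".

hbqk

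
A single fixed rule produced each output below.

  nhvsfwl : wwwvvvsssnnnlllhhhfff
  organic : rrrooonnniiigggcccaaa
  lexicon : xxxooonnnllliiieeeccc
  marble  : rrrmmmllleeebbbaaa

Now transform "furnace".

What's happening: sort the characters into reverse alphabetical order, then repeat every character 3 times.
"furnace" → "uuurrrnnnfffeeecccaaa".

uuurrrnnnfffeeecccaaa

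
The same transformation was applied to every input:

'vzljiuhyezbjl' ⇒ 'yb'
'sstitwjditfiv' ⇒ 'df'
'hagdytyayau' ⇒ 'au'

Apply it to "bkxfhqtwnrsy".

The transformation: keep one character in every 3, starting at position 2 (positions 2nd, 5th, 8th, ...), then keep only the last 2 characters.
Applying both steps to "bkxfhqtwnrsy": "khws", then "ws".

ws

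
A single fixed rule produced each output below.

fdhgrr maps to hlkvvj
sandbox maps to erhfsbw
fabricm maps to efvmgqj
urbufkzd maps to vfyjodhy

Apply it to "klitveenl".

pmxziirpo

In each case the input is transformed by: move the first character to the end, then shift every letter 4 places forward in the alphabet (wrapping around).
Starting from "klitveenl": after the first operation, "litveenlk"; after the second, "pmxziirpo".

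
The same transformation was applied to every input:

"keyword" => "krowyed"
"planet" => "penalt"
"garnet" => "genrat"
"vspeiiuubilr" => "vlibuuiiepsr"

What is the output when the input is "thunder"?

tednuhr

Rule — swap the first and last characters, then reverse the string.
Starting from "thunder": after the first operation, "rhundet"; after the second, "tednuhr".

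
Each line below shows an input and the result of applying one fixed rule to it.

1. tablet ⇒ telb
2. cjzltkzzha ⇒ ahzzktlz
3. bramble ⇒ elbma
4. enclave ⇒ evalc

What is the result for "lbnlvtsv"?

Looking at the pairs, the operation is to reverse the string, then delete the last 2 characters.
"lbnlvtsv" → "vstvln".
(Check on "enclave": → "evalcne" → "evalc" ✓)

vstvln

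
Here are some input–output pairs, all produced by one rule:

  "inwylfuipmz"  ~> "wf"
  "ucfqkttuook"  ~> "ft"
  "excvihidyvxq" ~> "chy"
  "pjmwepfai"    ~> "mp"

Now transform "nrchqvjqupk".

cv

What's happening: keep one character in every 3, starting at position 3 (positions 3rd, 6th, 9th, ...), then delete the last character.
Applying both steps to "nrchqvjqupk": "cvu", then "cv".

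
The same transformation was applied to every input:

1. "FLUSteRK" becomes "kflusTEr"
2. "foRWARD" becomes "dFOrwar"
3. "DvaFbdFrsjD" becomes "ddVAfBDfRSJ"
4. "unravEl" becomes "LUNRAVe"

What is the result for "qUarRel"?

LQuARrE

Rule — flip the case of every letter, then move the last character to the front.
"qUarRel" → "LQuARrE".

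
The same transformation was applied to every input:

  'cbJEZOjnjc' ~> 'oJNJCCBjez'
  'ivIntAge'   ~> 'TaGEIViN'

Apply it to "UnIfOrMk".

What's happening: swap the front and back halves of the string, then flip the case of every letter.
"UnIfOrMk" → "OrMkUnIf" → "oRmKuNiF".

oRmKuNiF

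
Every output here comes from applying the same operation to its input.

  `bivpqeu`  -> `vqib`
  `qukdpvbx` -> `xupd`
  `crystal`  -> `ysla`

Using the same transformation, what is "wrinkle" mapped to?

wnke

In each case the input is transformed by: sort the characters into reverse alphabetical order, then keep every other character starting from the first (positions 1st, 3rd, 5th, ...).
For "wrinkle", step one produces "wrnlkie"; step two turns that into "wnke".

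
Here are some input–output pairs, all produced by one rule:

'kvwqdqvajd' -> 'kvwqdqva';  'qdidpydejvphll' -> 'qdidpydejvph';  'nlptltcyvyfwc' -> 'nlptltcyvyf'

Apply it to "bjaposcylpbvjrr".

bjaposcylpbvj

What's happening: delete the last 2 characters.
For "bjaposcylpbvjrr" the result is "bjaposcylpbvj".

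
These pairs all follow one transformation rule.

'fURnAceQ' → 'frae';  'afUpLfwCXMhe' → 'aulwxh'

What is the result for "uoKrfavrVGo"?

ukfvvo

What's happening: keep every other character starting from the first (positions 1st, 3rd, 5th, ...), then convert every letter to lowercase.
"uoKrfavrVGo" → "uKfvVo" → "ukfvvo".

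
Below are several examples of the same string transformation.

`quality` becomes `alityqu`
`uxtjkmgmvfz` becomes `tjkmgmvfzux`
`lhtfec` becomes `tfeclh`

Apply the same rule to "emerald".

eraldem

Rule — move the first 2 characters to the end (rotate left by 2).
For "emerald" the result is "eraldem".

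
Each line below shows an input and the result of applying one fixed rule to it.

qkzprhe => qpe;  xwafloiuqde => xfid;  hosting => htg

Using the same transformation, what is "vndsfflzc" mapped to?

The transformation: keep one character in every 3, starting at position 1 (positions 1st, 4th, 7th, ...).
For "vndsfflzc" the result is "vsl".

vsl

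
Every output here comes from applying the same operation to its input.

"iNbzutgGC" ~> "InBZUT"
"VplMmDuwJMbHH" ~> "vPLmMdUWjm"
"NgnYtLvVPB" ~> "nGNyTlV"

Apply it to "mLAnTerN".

MlaNt

Rule — flip the case of every letter, then delete the last 3 characters.
For "mLAnTerN", step one produces "MlaNtERn"; step two turns that into "MlaNt".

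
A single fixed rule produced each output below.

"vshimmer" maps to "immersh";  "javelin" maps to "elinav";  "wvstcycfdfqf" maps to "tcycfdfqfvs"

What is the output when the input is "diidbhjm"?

dbhjmii

Rule — delete the first character, then move the first 2 characters to the end (rotate left by 2).
Starting from "diidbhjm": after the first operation, "iidbhjm"; after the second, "dbhjmii".
(Check on "wvstcycfdfqf": → "vstcycfdfqf" → "tcycfdfqfvs" ✓)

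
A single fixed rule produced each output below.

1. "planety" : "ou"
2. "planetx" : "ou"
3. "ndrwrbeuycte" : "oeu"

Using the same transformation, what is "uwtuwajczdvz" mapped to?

uaea

Rule — shift every letter 1 place forward in the alphabet (wrapping around), then keep only the vowels.
For "uwtuwajczdvz", step one produces "vxuvxbkdaewa"; step two turns that into "uaea".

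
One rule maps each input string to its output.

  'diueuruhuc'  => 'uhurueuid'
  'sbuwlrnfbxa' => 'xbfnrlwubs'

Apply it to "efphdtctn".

tctdhpfe

The pattern: delete the last character, then reverse the string.
For "efphdtctn", step one produces "efphdtct"; step two turns that into "tctdhpfe".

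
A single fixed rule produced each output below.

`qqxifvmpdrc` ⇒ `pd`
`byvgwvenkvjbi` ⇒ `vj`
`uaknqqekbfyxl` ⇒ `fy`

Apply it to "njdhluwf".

In each case the input is transformed by: move the last 2 characters to the front (rotate right by 2), then keep only the last 2 characters.
"njdhluwf" → "wfnjdhlu" → "lu".

lu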